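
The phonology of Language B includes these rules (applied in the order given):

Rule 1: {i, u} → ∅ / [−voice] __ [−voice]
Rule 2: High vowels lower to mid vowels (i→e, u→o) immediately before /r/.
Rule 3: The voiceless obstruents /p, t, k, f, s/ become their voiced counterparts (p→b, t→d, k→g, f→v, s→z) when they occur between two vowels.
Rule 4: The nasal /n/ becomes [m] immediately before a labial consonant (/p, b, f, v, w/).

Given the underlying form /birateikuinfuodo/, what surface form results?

beradeiguimfuodo

Rule 1 (high vowel syncope): no segment meets the environment; /birateikuinfuodo/ is unchanged.
Rule 2 (pre-rhotic lowering): /i/ is a high vowel immediately before /r/, so it lowers to [e]. /birateikuinfuodo/ → berateikuinfuodo.
Rule 3 (intervocalic voicing): /t/ is a voiceless obstruent between vowels /a/ and /e/, so it voices to [d]. /k/ is a voiceless obstruent between vowels /i/ and /u/, so it voices to [g]. /berateikuinfuodo/ → beradeiguinfuodo.
Rule 4 (nasal place assimilation): /n/ precedes the labial consonant /f/, so it assimilates in place to [m]. /beradeiguinfuodo/ → beradeiguimfuodo.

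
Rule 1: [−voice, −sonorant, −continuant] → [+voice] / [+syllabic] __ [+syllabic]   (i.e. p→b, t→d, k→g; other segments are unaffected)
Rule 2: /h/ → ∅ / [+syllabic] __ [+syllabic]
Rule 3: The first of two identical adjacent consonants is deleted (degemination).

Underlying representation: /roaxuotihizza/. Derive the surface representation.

Rule 1 (intervocalic voicing): /t/ is a voiceless stop between vowels /o/ and /i/, so it voices to [d]. /roaxuotihizza/ → roaxuodihizza.
Rule 2 (intervocalic h-deletion): /h/ occurs between vowels /i/ and /i/, so it deletes. /roaxuodihizza/ → roaxuodiizza.
Rule 3 (degemination): /zz/ is a geminate; the first /z/ deletes. /roaxuodiizza/ → roaxuodiiza.

roaxuodiiza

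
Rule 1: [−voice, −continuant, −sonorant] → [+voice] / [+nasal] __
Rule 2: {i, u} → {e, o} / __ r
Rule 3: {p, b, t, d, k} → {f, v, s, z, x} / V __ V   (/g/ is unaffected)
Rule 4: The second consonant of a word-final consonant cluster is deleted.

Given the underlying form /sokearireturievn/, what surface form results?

soxeareresoriev

Rule 1 (post-nasal voicing): no segment meets the environment; /sokearireturievn/ is unchanged.
Rule 2 (pre-rhotic lowering): /i/ is a high vowel immediately before /r/, so it lowers to [e]. /u/ is a high vowel immediately before /r/, so it lowers to [o]. /sokearireturievn/ → sokeareretorievn.
Rule 3 (intervocalic spirantization): /k/ is a stop between vowels /o/ and /e/, so it spirantizes to the fricative [x]. /t/ is a stop between vowels /e/ and /o/, so it spirantizes to the fricative [s]. /sokeareretorievn/ → soxeareresorievn.
Rule 4 (final cluster simplification): /n/ is the second consonant of a word-final cluster /vn/, so it deletes. /soxeareresorievn/ → soxeareresoriev.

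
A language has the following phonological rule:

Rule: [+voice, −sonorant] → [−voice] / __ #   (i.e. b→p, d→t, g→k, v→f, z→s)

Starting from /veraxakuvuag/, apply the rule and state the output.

Scanning /veraxakuvuag/: /v/ at position 1 is not in the conditioning environment; /v/ at position 9 is not in the conditioning environment; /g/ is a voiced obstruent in word-final position, so it devoices to [k].
Result: [veraxakuvuak].

veraxakuvuak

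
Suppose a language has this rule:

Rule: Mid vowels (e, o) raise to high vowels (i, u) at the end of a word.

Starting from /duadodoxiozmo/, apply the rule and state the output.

duadodoxiozmu

Scanning /duadodoxiozmo/: /o/ at position 5 is not in the conditioning environment; /o/ at position 7 is not in the conditioning environment; /o/ at position 10 is not in the conditioning environment; /o/ is a mid vowel in word-final position, so it raises to [u].
Result: [duadodoxiozmu].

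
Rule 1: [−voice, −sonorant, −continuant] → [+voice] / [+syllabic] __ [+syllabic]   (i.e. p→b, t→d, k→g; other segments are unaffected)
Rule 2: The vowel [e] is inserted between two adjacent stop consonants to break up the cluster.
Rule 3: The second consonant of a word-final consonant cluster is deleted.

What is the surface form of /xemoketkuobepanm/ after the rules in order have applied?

xemogetekuobeban

Rule 1 (intervocalic voicing): /k/ is a voiceless stop between vowels /o/ and /e/, so it voices to [g]. /p/ is a voiceless stop between vowels /e/ and /a/, so it voices to [b]. /xemoketkuobepanm/ → xemogetkuobebanm.
Rule 2 (stop-cluster e-epenthesis): /t/ and /k/ form a stop–stop cluster, so [e] is inserted between them. /xemogetkuobebanm/ → xemogetekuobebanm.
Rule 3 (final cluster simplification): /m/ is the second consonant of a word-final cluster /nm/, so it deletes. /xemogetekuobebanm/ → xemogetekuobeban.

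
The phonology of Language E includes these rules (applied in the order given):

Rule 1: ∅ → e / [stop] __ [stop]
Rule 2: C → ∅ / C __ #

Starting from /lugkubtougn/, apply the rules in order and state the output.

Rule 1 (stop-cluster e-epenthesis): /g/ and /k/ form a stop–stop cluster, so [e] is inserted between them. /b/ and /t/ form a stop–stop cluster, so [e] is inserted between them. /lugkubtougn/ → lugekubetougn.
Rule 2 (final cluster simplification): /n/ is the second consonant of a word-final cluster /gn/, so it deletes. /lugekubetougn/ → lugekubetoug.

lugekubetoug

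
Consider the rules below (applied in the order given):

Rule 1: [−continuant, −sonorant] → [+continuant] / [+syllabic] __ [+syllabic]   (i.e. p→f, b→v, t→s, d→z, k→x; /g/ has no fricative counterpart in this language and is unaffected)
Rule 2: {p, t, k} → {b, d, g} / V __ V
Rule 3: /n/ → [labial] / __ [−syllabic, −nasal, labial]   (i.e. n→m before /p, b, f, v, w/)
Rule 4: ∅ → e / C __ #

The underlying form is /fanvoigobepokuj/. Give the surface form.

famvoigovefoxuje

Rule 1 (intervocalic spirantization): /b/ is a stop between vowels /o/ and /e/, so it spirantizes to the fricative [v]. /p/ is a stop between vowels /e/ and /o/, so it spirantizes to the fricative [f]. /k/ is a stop between vowels /o/ and /u/, so it spirantizes to the fricative [x]. /fanvoigobepokuj/ → fanvoigovefoxuj.
Rule 2 (intervocalic voicing): no segment meets the environment; /fanvoigovefoxuj/ is unchanged.
Rule 3 (nasal place assimilation): /n/ precedes the labial consonant /v/, so it assimilates in place to [m]. /fanvoigovefoxuj/ → famvoigovefoxuj.
Rule 4 (final e-epenthesis): the form ends in the consonant /j/, so [e] is inserted word-finally. /famvoigovefoxuj/ → famvoigovefoxuje.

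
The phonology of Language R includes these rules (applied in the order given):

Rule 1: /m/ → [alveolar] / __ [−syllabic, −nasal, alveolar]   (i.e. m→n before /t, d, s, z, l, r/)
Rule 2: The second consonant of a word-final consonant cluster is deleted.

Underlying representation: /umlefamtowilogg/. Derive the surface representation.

unlefantowilog

Rule 1 (nasal place assimilation): /m/ precedes the alveolar consonant /l/, so it assimilates in place to [n]. /m/ precedes the alveolar consonant /t/, so it assimilates in place to [n]. /umlefamtowilogg/ → unlefantowilogg.
Rule 2 (final cluster simplification): /g/ is the second consonant of a word-final cluster /gg/, so it deletes. /unlefantowilogg/ → unlefantowilog.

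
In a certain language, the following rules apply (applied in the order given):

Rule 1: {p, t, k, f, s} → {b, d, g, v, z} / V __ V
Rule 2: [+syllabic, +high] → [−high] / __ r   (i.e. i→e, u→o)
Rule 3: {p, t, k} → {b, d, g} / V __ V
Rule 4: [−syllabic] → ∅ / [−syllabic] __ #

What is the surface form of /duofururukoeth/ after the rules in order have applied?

duovororugoet

Rule 1 (intervocalic voicing): /f/ is a voiceless obstruent between vowels /o/ and /u/, so it voices to [v]. /k/ is a voiceless obstruent between vowels /u/ and /o/, so it voices to [g]. /duofururukoeth/ → duovururugoeth.
Rule 2 (pre-rhotic lowering): /u/ is a high vowel immediately before /r/, so it lowers to [o]. /u/ is a high vowel immediately before /r/, so it lowers to [o]. /duovururugoeth/ → duovororugoeth.
Rule 3 (intervocalic voicing): no segment meets the environment; /duovororugoeth/ is unchanged.
Rule 4 (final cluster simplification): /h/ is the second consonant of a word-final cluster /th/, so it deletes. /duovororugoeth/ → duovororugoet.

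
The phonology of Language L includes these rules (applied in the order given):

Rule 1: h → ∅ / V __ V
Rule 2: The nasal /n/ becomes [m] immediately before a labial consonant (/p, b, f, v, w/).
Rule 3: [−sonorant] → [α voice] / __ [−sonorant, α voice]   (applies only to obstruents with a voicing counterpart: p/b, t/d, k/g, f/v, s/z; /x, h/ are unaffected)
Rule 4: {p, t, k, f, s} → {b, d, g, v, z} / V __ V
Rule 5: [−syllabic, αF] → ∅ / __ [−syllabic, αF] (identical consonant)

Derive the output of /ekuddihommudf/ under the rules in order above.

Rule 1 (intervocalic h-deletion): /h/ occurs between vowels /i/ and /o/, so it deletes. /ekuddihommudf/ → ekuddiommudf.
Rule 2 (nasal place assimilation): no segment meets the environment; /ekuddiommudf/ is unchanged.
Rule 3 (regressive voicing assimilation): /d/ precedes the voiceless obstruent /f/, so it devoices to [t] by assimilation. /ekuddiommudf/ → ekuddiommutf.
Rule 4 (intervocalic voicing): /k/ is a voiceless obstruent between vowels /e/ and /u/, so it voices to [g]. /ekuddiommutf/ → eguddiommutf.
Rule 5 (degemination): /dd/ is a geminate; the first /d/ deletes. /mm/ is a geminate; the first /m/ deletes. /eguddiommutf/ → egudiomutf.

egudiomutf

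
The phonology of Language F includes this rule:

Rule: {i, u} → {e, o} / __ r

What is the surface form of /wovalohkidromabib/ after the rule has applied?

wovalohkidromabib

No segment of /wovalohkidromabib/ meets the structural description of the rule, so the form surfaces unchanged.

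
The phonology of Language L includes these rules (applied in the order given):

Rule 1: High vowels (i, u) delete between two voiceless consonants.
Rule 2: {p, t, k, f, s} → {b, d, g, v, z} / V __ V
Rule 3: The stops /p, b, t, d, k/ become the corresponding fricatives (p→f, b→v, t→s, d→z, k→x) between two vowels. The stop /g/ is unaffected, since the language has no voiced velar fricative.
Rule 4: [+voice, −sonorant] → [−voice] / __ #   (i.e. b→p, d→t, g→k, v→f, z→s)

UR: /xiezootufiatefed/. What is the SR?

Rule 1 (high vowel syncope): /u/ is a high vowel flanked by voiceless consonants /t/ and /f/, so it deletes. /xiezootufiatefed/ → xiezootfiatefed.
Rule 2 (intervocalic voicing): /t/ is a voiceless obstruent between vowels /a/ and /e/, so it voices to [d]. /f/ is a voiceless obstruent between vowels /e/ and /e/, so it voices to [v]. /xiezootfiatefed/ → xiezootfiadeved.
Rule 3 (intervocalic spirantization): /d/ is a stop between vowels /a/ and /e/, so it spirantizes to the fricative [z]. /xiezootfiadeved/ → xiezootfiazeved.
Rule 4 (final devoicing): /d/ is a voiced obstruent in word-final position, so it devoices to [t]. /xiezootfiazeved/ → xiezootfiazevet.

xiezootfiazevet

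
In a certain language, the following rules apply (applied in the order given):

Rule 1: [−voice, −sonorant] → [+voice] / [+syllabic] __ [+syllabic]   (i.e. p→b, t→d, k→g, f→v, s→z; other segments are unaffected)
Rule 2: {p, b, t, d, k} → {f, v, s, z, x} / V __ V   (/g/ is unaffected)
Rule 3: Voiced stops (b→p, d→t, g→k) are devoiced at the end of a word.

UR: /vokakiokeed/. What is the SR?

vogagiogeet

Rule 1 (intervocalic voicing): /k/ is a voiceless obstruent between vowels /o/ and /a/, so it voices to [g]. /k/ is a voiceless obstruent between vowels /a/ and /i/, so it voices to [g]. /k/ is a voiceless obstruent between vowels /o/ and /e/, so it voices to [g]. /vokakiokeed/ → vogagiogeed.
Rule 2 (intervocalic spirantization): no segment meets the environment; /vogagiogeed/ is unchanged.
Rule 3 (final devoicing): /d/ is a voiced stop in word-final position, so it devoices to [t]. /vogagiogeed/ → vogagiogeet.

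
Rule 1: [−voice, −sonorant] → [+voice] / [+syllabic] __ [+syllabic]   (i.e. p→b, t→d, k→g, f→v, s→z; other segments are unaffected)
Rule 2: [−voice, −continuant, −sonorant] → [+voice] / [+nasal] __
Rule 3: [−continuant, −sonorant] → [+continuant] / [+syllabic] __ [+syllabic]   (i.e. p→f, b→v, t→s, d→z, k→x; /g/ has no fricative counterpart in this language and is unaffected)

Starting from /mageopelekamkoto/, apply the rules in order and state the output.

mageovelegamgozo

Rule 1 (intervocalic voicing): /p/ is a voiceless obstruent between vowels /o/ and /e/, so it voices to [b]. /k/ is a voiceless obstruent between vowels /e/ and /a/, so it voices to [g]. /t/ is a voiceless obstruent between vowels /o/ and /o/, so it voices to [d]. /mageopelekamkoto/ → mageobelegamkodo.
Rule 2 (post-nasal voicing): /k/ is a voiceless stop immediately after the nasal /m/, so it voices to [g]. /mageobelegamkodo/ → mageobelegamgodo.
Rule 3 (intervocalic spirantization): /b/ is a stop between vowels /o/ and /e/, so it spirantizes to the fricative [v]. /d/ is a stop between vowels /o/ and /o/, so it spirantizes to the fricative [z]. /mageobelegamgodo/ → mageovelegamgozo.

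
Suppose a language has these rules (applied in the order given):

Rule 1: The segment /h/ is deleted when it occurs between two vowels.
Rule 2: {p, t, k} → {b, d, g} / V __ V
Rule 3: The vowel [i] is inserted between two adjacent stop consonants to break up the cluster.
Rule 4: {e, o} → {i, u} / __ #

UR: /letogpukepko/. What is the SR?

ledogipugepiku

Rule 1 (intervocalic h-deletion): no segment meets the environment; /letogpukepko/ is unchanged.
Rule 2 (intervocalic voicing): /t/ is a voiceless stop between vowels /e/ and /o/, so it voices to [d]. /k/ is a voiceless stop between vowels /u/ and /e/, so it voices to [g]. /letogpukepko/ → ledogpugepko.
Rule 3 (stop-cluster i-epenthesis): /g/ and /p/ form a stop–stop cluster, so [i] is inserted between them. /p/ and /k/ form a stop–stop cluster, so [i] is inserted between them. /ledogpugepko/ → ledogipugepiko.
Rule 4 (final vowel raising): /o/ is a mid vowel in word-final position, so it raises to [u]. /ledogipugepiko/ → ledogipugepiku.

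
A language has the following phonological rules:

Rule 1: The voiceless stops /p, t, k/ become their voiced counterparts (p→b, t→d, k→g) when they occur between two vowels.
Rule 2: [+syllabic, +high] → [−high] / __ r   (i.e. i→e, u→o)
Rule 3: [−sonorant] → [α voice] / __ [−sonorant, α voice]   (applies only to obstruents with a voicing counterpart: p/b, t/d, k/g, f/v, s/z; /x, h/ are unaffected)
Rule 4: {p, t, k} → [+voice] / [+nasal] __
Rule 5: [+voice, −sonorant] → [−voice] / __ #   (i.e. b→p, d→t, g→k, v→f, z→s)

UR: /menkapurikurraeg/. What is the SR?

Rule 1 (intervocalic voicing): /p/ is a voiceless stop between vowels /a/ and /u/, so it voices to [b]. /k/ is a voiceless stop between vowels /i/ and /u/, so it voices to [g]. /menkapurikurraeg/ → menkaburigurraeg.
Rule 2 (pre-rhotic lowering): /u/ is a high vowel immediately before /r/, so it lowers to [o]. /u/ is a high vowel immediately before /r/, so it lowers to [o]. /menkaburigurraeg/ → menkaborigorraeg.
Rule 3 (regressive voicing assimilation): no segment meets the environment; /menkaborigorraeg/ is unchanged.
Rule 4 (post-nasal voicing): /k/ is a voiceless stop immediately after the nasal /n/, so it voices to [g]. /menkaborigorraeg/ → mengaborigorraeg.
Rule 5 (final devoicing): /g/ is a voiced obstruent in word-final position, so it devoices to [k]. /mengaborigorraeg/ → mengaborigorraek.

mengaborigorraek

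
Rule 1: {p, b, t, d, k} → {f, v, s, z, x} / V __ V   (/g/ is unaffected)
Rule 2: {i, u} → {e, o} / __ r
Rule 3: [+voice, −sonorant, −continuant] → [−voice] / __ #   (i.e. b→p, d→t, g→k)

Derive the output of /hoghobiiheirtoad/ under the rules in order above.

Rule 1 (intervocalic spirantization): /b/ is a stop between vowels /o/ and /i/, so it spirantizes to the fricative [v]. /hoghobiiheirtoad/ → hoghoviiheirtoad.
Rule 2 (pre-rhotic lowering): /i/ is a high vowel immediately before /r/, so it lowers to [e]. /hoghoviiheirtoad/ → hoghoviiheertoad.
Rule 3 (final devoicing): /d/ is a voiced stop in word-final position, so it devoices to [t]. /hoghoviiheertoad/ → hoghoviiheertoat.

hoghoviiheertoat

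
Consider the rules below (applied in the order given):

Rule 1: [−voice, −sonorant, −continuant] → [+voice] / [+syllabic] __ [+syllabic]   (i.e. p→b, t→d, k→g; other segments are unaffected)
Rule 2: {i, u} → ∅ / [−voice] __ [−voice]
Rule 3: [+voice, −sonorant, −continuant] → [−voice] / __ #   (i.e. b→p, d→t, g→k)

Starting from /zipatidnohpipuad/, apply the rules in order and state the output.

zibadidnohpibuat

Rule 1 (intervocalic voicing): /p/ is a voiceless stop between vowels /i/ and /a/, so it voices to [b]. /t/ is a voiceless stop between vowels /a/ and /i/, so it voices to [d]. /p/ is a voiceless stop between vowels /i/ and /u/, so it voices to [b]. /zipatidnohpipuad/ → zibadidnohpibuad.
Rule 2 (high vowel syncope): no segment meets the environment; /zibadidnohpibuad/ is unchanged.
Rule 3 (final devoicing): /d/ is a voiced stop in word-final position, so it devoices to [t]. /zibadidnohpibuad/ → zibadidnohpibuat.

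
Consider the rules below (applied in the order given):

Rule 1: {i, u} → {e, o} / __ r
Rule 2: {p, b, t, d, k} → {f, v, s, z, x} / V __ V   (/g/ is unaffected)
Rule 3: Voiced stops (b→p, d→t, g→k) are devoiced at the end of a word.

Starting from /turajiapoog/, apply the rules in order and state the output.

Rule 1 (pre-rhotic lowering): /u/ is a high vowel immediately before /r/, so it lowers to [o]. /turajiapoog/ → torajiapoog.
Rule 2 (intervocalic spirantization): /p/ is a stop between vowels /a/ and /o/, so it spirantizes to the fricative [f]. /torajiapoog/ → torajiafoog.
Rule 3 (final devoicing): /g/ is a voiced stop in word-final position, so it devoices to [k]. /torajiafoog/ → torajiafook.

torajiafook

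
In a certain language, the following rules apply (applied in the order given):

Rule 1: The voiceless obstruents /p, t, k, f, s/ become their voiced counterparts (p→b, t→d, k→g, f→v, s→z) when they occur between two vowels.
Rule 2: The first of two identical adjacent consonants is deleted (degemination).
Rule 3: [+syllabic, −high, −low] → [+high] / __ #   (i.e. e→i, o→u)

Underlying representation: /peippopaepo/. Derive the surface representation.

Rule 1 (intervocalic voicing): /p/ is a voiceless obstruent between vowels /o/ and /a/, so it voices to [b]. /p/ is a voiceless obstruent between vowels /e/ and /o/, so it voices to [b]. /peippopaepo/ → peippobaebo.
Rule 2 (degemination): /pp/ is a geminate; the first /p/ deletes. /peippobaebo/ → peipobaebo.
Rule 3 (final vowel raising): /o/ is a mid vowel in word-final position, so it raises to [u]. /peipobaebo/ → peipobaebu.

peipobaebu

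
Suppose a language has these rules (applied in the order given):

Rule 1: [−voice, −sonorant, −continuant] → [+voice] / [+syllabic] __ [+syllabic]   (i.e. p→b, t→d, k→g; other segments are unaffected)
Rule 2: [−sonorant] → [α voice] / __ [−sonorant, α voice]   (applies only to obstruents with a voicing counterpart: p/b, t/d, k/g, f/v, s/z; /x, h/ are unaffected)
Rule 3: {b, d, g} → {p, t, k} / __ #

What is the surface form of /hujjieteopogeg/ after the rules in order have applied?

hujjiedeobogek

Rule 1 (intervocalic voicing): /t/ is a voiceless stop between vowels /e/ and /e/, so it voices to [d]. /p/ is a voiceless stop between vowels /o/ and /o/, so it voices to [b]. /hujjieteopogeg/ → hujjiedeobogeg.
Rule 2 (regressive voicing assimilation): no segment meets the environment; /hujjiedeobogeg/ is unchanged.
Rule 3 (final devoicing): /g/ is a voiced stop in word-final position, so it devoices to [k]. /hujjiedeobogeg/ → hujjiedeobogek.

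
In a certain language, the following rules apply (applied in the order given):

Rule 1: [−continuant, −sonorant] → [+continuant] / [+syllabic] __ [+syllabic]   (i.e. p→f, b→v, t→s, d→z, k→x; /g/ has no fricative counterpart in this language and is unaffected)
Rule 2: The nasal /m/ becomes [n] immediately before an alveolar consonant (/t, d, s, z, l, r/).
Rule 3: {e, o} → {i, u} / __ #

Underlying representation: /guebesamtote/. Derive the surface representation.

Rule 1 (intervocalic spirantization): /b/ is a stop between vowels /e/ and /e/, so it spirantizes to the fricative [v]. /t/ is a stop between vowels /o/ and /e/, so it spirantizes to the fricative [s]. /guebesamtote/ → guevesamtose.
Rule 2 (nasal place assimilation): /m/ precedes the alveolar consonant /t/, so it assimilates in place to [n]. /guevesamtose/ → guevesantose.
Rule 3 (final vowel raising): /e/ is a mid vowel in word-final position, so it raises to [i]. /guevesantose/ → guevesantosi.

guevesantosi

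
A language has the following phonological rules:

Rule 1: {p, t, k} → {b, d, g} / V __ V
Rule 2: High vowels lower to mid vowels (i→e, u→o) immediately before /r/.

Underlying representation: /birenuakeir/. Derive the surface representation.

berenuageer

Rule 1 (intervocalic voicing): /k/ is a voiceless stop between vowels /a/ and /e/, so it voices to [g]. /birenuakeir/ → birenuageir.
Rule 2 (pre-rhotic lowering): /i/ is a high vowel immediately before /r/, so it lowers to [e]. /i/ is a high vowel immediately before /r/, so it lowers to [e]. /birenuageir/ → berenuageer.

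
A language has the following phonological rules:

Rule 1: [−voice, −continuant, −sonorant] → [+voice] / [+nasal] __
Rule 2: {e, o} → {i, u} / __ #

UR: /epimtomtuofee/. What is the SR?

Rule 1 (post-nasal voicing): /t/ is a voiceless stop immediately after the nasal /m/, so it voices to [d]. /t/ is a voiceless stop immediately after the nasal /m/, so it voices to [d]. /epimtomtuofee/ → epimdomduofee.
Rule 2 (final vowel raising): /e/ is a mid vowel in word-final position, so it raises to [i]. /epimdomduofee/ → epimdomduofei.

epimdomduofei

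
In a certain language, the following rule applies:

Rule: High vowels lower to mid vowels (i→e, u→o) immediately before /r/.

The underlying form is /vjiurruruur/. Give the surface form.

vjiorroruor

Scanning /vjiurruruur/: /i/ at position 3 is not in the conditioning environment; /u/ is a high vowel immediately before /r/, so it lowers to [o]; /u/ is a high vowel immediately before /r/, so it lowers to [o]; /u/ at position 9 is not in the conditioning environment; /u/ is a high vowel immediately before /r/, so it lowers to [o].
Result: [vjiorroruor].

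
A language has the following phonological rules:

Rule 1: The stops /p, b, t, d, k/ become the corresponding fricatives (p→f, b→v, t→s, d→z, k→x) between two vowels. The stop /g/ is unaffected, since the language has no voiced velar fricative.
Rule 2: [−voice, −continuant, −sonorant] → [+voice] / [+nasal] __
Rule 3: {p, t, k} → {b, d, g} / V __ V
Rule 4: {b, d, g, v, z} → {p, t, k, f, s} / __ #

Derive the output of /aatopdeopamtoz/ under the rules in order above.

aasopdeofamdos

Rule 1 (intervocalic spirantization): /t/ is a stop between vowels /a/ and /o/, so it spirantizes to the fricative [s]. /p/ is a stop between vowels /o/ and /a/, so it spirantizes to the fricative [f]. /aatopdeopamtoz/ → aasopdeofamtoz.
Rule 2 (post-nasal voicing): /t/ is a voiceless stop immediately after the nasal /m/, so it voices to [d]. /aasopdeofamtoz/ → aasopdeofamdoz.
Rule 3 (intervocalic voicing): no segment meets the environment; /aasopdeofamdoz/ is unchanged.
Rule 4 (final devoicing): /z/ is a voiced obstruent in word-final position, so it devoices to [s]. /aasopdeofamdoz/ → aasopdeofamdos.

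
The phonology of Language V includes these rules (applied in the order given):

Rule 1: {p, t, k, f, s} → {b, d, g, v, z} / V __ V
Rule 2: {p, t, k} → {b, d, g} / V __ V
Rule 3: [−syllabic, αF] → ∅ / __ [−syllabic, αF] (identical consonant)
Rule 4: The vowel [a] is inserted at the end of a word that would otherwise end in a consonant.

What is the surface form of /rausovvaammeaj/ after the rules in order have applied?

rauzovaameaja

Rule 1 (intervocalic voicing): /s/ is a voiceless obstruent between vowels /u/ and /o/, so it voices to [z]. /rausovvaammeaj/ → rauzovvaammeaj.
Rule 2 (intervocalic voicing): no segment meets the environment; /rauzovvaammeaj/ is unchanged.
Rule 3 (degemination): /vv/ is a geminate; the first /v/ deletes. /mm/ is a geminate; the first /m/ deletes. /rauzovvaammeaj/ → rauzovaameaj.
Rule 4 (final a-epenthesis): the form ends in the consonant /j/, so [a] is inserted word-finally. /rauzovaameaj/ → rauzovaameaja.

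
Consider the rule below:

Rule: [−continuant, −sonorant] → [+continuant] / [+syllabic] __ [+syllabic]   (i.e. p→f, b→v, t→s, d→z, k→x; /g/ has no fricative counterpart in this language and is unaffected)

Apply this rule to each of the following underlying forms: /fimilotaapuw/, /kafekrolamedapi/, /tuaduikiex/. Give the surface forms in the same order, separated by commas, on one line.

fimilosaafuw, kafekrolamezafi, tuazuixiex

/fimilotaapuw/: /t/ is a stop between vowels /o/ and /a/, so it spirantizes to the fricative [s]. /p/ is a stop between vowels /a/ and /u/, so it spirantizes to the fricative [f]. → [fimilosaafuw].
/kafekrolamedapi/: /d/ is a stop between vowels /e/ and /a/, so it spirantizes to the fricative [z]. /p/ is a stop between vowels /a/ and /i/, so it spirantizes to the fricative [f]. → [kafekrolamezafi].
/tuaduikiex/: /d/ is a stop between vowels /a/ and /u/, so it spirantizes to the fricative [z]. /k/ is a stop between vowels /i/ and /i/, so it spirantizes to the fricative [x]. → [tuazuixiex].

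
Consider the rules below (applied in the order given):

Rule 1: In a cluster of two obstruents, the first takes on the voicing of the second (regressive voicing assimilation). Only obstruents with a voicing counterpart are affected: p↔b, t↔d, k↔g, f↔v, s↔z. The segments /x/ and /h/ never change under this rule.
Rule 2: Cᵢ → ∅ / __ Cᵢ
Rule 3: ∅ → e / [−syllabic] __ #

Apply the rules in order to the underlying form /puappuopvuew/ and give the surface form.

Rule 1 (regressive voicing assimilation): /p/ precedes the voiced obstruent /v/, so it voices to [b] by assimilation. /puappuopvuew/ → puappuobvuew.
Rule 2 (degemination): /pp/ is a geminate; the first /p/ deletes. /puappuobvuew/ → puapuobvuew.
Rule 3 (final e-epenthesis): the form ends in the consonant /w/, so [e] is inserted word-finally. /puapuobvuew/ → puapuobvuewe.

puapuobvuewe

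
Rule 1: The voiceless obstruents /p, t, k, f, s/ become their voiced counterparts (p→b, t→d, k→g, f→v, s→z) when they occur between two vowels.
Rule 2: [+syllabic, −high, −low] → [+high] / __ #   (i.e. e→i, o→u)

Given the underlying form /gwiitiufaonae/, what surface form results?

Rule 1 (intervocalic voicing): /t/ is a voiceless obstruent between vowels /i/ and /i/, so it voices to [d]. /f/ is a voiceless obstruent between vowels /u/ and /a/, so it voices to [v]. /gwiitiufaonae/ → gwiidiuvaonae.
Rule 2 (final vowel raising): /e/ is a mid vowel in word-final position, so it raises to [i]. /gwiidiuvaonae/ → gwiidiuvaonai.

gwiidiuvaonai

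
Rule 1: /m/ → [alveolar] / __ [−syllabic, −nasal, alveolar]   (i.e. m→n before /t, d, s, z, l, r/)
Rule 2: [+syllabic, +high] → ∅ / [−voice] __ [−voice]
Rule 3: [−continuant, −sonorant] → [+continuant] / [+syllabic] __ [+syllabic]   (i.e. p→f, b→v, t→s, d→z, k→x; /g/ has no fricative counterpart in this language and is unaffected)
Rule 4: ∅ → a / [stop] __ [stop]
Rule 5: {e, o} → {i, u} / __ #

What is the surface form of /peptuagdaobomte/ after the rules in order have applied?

pepatuagadaovonti

Rule 1 (nasal place assimilation): /m/ precedes the alveolar consonant /t/, so it assimilates in place to [n]. /peptuagdaobomte/ → peptuagdaobonte.
Rule 2 (high vowel syncope): no segment meets the environment; /peptuagdaobonte/ is unchanged.
Rule 3 (intervocalic spirantization): /b/ is a stop between vowels /o/ and /o/, so it spirantizes to the fricative [v]. /peptuagdaobonte/ → peptuagdaovonte.
Rule 4 (stop-cluster a-epenthesis): /p/ and /t/ form a stop–stop cluster, so [a] is inserted between them. /g/ and /d/ form a stop–stop cluster, so [a] is inserted between them. /peptuagdaovonte/ → pepatuagadaovonte.
Rule 5 (final vowel raising): /e/ is a mid vowel in word-final position, so it raises to [i]. /pepatuagadaovonte/ → pepatuagadaovonti.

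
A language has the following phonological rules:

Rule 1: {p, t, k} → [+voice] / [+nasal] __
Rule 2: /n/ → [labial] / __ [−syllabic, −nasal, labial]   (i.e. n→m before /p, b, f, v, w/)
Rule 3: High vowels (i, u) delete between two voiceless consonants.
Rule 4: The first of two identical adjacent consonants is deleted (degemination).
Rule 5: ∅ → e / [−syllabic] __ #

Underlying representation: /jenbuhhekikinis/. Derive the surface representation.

Rule 1 (post-nasal voicing): no segment meets the environment; /jenbuhhekikinis/ is unchanged.
Rule 2 (nasal place assimilation): /n/ precedes the labial consonant /b/, so it assimilates in place to [m]. /jenbuhhekikinis/ → jembuhhekikinis.
Rule 3 (high vowel syncope): /i/ is a high vowel flanked by voiceless consonants /k/ and /k/, so it deletes. /jembuhhekikinis/ → jembuhhekkinis.
Rule 4 (degemination): /hh/ is a geminate; the first /h/ deletes. /kk/ is a geminate; the first /k/ deletes. /jembuhhekkinis/ → jembuhekinis.
Rule 5 (final e-epenthesis): the form ends in the consonant /s/, so [e] is inserted word-finally. /jembuhekinis/ → jembuhekinise.

jembuhekinise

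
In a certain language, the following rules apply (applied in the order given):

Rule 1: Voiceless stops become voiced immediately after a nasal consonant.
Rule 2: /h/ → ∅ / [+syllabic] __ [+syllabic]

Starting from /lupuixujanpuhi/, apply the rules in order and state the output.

lupuixujanbui

Rule 1 (post-nasal voicing): /p/ is a voiceless stop immediately after the nasal /n/, so it voices to [b]. /lupuixujanpuhi/ → lupuixujanbuhi.
Rule 2 (intervocalic h-deletion): /h/ occurs between vowels /u/ and /i/, so it deletes. /lupuixujanbuhi/ → lupuixujanbui.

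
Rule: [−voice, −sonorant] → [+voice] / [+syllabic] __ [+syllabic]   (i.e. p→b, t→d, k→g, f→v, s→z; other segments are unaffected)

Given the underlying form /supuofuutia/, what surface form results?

subuovuudia

/p/ is a voiceless obstruent between vowels /u/ and /u/, so it voices to [b].
/f/ is a voiceless obstruent between vowels /o/ and /u/, so it voices to [v].
/t/ is a voiceless obstruent between vowels /u/ and /i/, so it voices to [d].
The other instance of /s/ does not occur in the required environment and remains unchanged.
Surface form: [subuovuudia].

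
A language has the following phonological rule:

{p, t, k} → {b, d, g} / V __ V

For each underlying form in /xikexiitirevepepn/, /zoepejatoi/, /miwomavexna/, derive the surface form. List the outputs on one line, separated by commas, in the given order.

xigexiidirevebepn, zoebejadoi, miwomavexna

/xikexiitirevepepn/: /k/ is a voiceless stop between vowels /i/ and /e/, so it voices to [g]. /t/ is a voiceless stop between vowels /i/ and /i/, so it voices to [d]. /p/ is a voiceless stop between vowels /e/ and /e/, so it voices to [b]. → [xigexiidirevebepn].
/zoepejatoi/: /p/ is a voiceless stop between vowels /e/ and /e/, so it voices to [b]. /t/ is a voiceless stop between vowels /a/ and /o/, so it voices to [d]. → [zoebejadoi].
/miwomavexna/: the rule's environment is not met; surfaces unchanged as [miwomavexna].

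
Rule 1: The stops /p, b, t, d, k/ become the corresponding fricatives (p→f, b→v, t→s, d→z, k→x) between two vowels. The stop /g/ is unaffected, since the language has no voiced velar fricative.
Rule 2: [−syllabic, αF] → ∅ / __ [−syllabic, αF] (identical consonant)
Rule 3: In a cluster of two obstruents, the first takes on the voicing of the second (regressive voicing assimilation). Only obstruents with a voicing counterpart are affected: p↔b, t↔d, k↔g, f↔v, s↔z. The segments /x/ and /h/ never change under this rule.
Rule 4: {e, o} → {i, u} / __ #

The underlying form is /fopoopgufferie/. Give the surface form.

Rule 1 (intervocalic spirantization): /p/ is a stop between vowels /o/ and /o/, so it spirantizes to the fricative [f]. /fopoopgufferie/ → fofoopgufferie.
Rule 2 (degemination): /ff/ is a geminate; the first /f/ deletes. /fofoopgufferie/ → fofoopguferie.
Rule 3 (regressive voicing assimilation): /p/ precedes the voiced obstruent /g/, so it voices to [b] by assimilation. /fofoopguferie/ → fofoobguferie.
Rule 4 (final vowel raising): /e/ is a mid vowel in word-final position, so it raises to [i]. /fofoobguferie/ → fofoobguferii.

fofoobguferii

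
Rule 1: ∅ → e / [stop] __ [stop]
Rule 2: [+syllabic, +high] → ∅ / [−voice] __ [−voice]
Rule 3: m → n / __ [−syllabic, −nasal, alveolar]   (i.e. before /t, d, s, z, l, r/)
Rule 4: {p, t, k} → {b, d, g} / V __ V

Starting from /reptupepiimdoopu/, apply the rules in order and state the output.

rebetpebiindoobu

Rule 1 (stop-cluster e-epenthesis): /p/ and /t/ form a stop–stop cluster, so [e] is inserted between them. /reptupepiimdoopu/ → repetupepiimdoopu.
Rule 2 (high vowel syncope): /u/ is a high vowel flanked by voiceless consonants /t/ and /p/, so it deletes. /repetupepiimdoopu/ → repetpepiimdoopu.
Rule 3 (nasal place assimilation): /m/ precedes the alveolar consonant /d/, so it assimilates in place to [n]. /repetpepiimdoopu/ → repetpepiindoopu.
Rule 4 (intervocalic voicing): /p/ is a voiceless stop between vowels /e/ and /e/, so it voices to [b]. /p/ is a voiceless stop between vowels /e/ and /i/, so it voices to [b]. /p/ is a voiceless stop between vowels /o/ and /u/, so it voices to [b]. /repetpepiindoopu/ → rebetpebiindoobu.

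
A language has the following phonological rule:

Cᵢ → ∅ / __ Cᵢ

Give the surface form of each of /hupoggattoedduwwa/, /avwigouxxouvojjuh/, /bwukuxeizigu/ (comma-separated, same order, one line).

/hupoggattoedduwwa/: /gg/ is a geminate; the first /g/ deletes. /tt/ is a geminate; the first /t/ deletes. /dd/ is a geminate; the first /d/ deletes. /ww/ is a geminate; the first /w/ deletes. → [hupogatoeduwa].
/avwigouxxouvojjuh/: /xx/ is a geminate; the first /x/ deletes. /jj/ is a geminate; the first /j/ deletes. → [avwigouxouvojuh].
/bwukuxeizigu/: the rule's environment is not met; surfaces unchanged as [bwukuxeizigu].

hupogatoeduwa, avwigouxouvojuh, bwukuxeizigu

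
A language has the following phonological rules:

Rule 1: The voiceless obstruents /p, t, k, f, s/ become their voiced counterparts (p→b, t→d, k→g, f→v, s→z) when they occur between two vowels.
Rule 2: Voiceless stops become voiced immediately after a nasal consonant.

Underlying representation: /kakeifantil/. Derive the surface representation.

Rule 1 (intervocalic voicing): /k/ is a voiceless obstruent between vowels /a/ and /e/, so it voices to [g]. /f/ is a voiceless obstruent between vowels /i/ and /a/, so it voices to [v]. /kakeifantil/ → kageivantil.
Rule 2 (post-nasal voicing): /t/ is a voiceless stop immediately after the nasal /n/, so it voices to [d]. /kageivantil/ → kageivandil.

kageivandil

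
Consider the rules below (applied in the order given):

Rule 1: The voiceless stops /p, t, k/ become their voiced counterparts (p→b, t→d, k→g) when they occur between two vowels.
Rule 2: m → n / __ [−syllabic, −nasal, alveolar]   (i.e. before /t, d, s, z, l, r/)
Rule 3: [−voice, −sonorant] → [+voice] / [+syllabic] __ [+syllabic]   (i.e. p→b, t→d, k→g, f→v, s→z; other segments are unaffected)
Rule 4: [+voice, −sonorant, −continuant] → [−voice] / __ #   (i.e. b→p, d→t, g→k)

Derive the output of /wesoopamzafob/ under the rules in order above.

Rule 1 (intervocalic voicing): /p/ is a voiceless stop between vowels /o/ and /a/, so it voices to [b]. /wesoopamzafob/ → wesoobamzafob.
Rule 2 (nasal place assimilation): /m/ precedes the alveolar consonant /z/, so it assimilates in place to [n]. /wesoobamzafob/ → wesoobanzafob.
Rule 3 (intervocalic voicing): /s/ is a voiceless obstruent between vowels /e/ and /o/, so it voices to [z]. /f/ is a voiceless obstruent between vowels /a/ and /o/, so it voices to [v]. /wesoobanzafob/ → wezoobanzavob.
Rule 4 (final devoicing): /b/ is a voiced stop in word-final position, so it devoices to [p]. /wezoobanzavob/ → wezoobanzavop.

wezoobanzavop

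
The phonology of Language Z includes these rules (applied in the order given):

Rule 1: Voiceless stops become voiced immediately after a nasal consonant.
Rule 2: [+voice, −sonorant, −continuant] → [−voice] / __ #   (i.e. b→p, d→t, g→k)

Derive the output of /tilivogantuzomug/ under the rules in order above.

tilivoganduzomuk

Rule 1 (post-nasal voicing): /t/ is a voiceless stop immediately after the nasal /n/, so it voices to [d]. /tilivogantuzomug/ → tilivoganduzomug.
Rule 2 (final devoicing): /g/ is a voiced stop in word-final position, so it devoices to [k]. /tilivoganduzomug/ → tilivoganduzomuk.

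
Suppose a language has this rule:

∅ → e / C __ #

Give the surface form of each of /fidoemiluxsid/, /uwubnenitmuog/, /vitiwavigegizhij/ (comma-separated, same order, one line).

/fidoemiluxsid/: the form ends in the consonant /d/, so [e] is inserted word-finally. → [fidoemiluxside].
/uwubnenitmuog/: the form ends in the consonant /g/, so [e] is inserted word-finally. → [uwubnenitmuoge].
/vitiwavigegizhij/: the form ends in the consonant /j/, so [e] is inserted word-finally. → [vitiwavigegizhije].

fidoemiluxside, uwubnenitmuoge, vitiwavigegizhije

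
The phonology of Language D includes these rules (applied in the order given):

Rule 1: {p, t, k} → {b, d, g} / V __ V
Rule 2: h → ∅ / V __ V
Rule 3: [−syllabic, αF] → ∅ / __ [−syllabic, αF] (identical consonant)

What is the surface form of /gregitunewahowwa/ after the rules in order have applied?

Rule 1 (intervocalic voicing): /t/ is a voiceless stop between vowels /i/ and /u/, so it voices to [d]. /gregitunewahowwa/ → gregidunewahowwa.
Rule 2 (intervocalic h-deletion): /h/ occurs between vowels /a/ and /o/, so it deletes. /gregidunewahowwa/ → gregidunewaowwa.
Rule 3 (degemination): /ww/ is a geminate; the first /w/ deletes. /gregidunewaowwa/ → gregidunewaowa.

gregidunewaowa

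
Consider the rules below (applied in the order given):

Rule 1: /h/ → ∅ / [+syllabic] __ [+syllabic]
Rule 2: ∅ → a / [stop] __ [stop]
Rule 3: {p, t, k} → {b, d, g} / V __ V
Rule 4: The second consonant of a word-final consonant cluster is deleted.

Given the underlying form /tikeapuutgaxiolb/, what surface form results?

tigeabuudagaxiol

Rule 1 (intervocalic h-deletion): no segment meets the environment; /tikeapuutgaxiolb/ is unchanged.
Rule 2 (stop-cluster a-epenthesis): /t/ and /g/ form a stop–stop cluster, so [a] is inserted between them. /tikeapuutgaxiolb/ → tikeapuutagaxiolb.
Rule 3 (intervocalic voicing): /k/ is a voiceless stop between vowels /i/ and /e/, so it voices to [g]. /p/ is a voiceless stop between vowels /a/ and /u/, so it voices to [b]. /t/ is a voiceless stop between vowels /u/ and /a/, so it voices to [d]. /tikeapuutagaxiolb/ → tigeabuudagaxiolb.
Rule 4 (final cluster simplification): /b/ is the second consonant of a word-final cluster /lb/, so it deletes. /tigeabuudagaxiolb/ → tigeabuudagaxiol.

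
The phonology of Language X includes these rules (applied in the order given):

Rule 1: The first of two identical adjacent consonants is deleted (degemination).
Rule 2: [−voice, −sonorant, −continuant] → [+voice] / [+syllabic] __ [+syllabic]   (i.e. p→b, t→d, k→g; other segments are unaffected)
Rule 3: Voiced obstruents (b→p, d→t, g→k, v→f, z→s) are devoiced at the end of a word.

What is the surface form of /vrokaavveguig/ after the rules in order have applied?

vrogaaveguik

Rule 1 (degemination): /vv/ is a geminate; the first /v/ deletes. /vrokaavveguig/ → vrokaaveguig.
Rule 2 (intervocalic voicing): /k/ is a voiceless stop between vowels /o/ and /a/, so it voices to [g]. /vrokaaveguig/ → vrogaaveguig.
Rule 3 (final devoicing): /g/ is a voiced obstruent in word-final position, so it devoices to [k]. /vrogaaveguig/ → vrogaaveguik.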